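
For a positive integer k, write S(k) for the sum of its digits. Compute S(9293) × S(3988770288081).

1587

S(9293) = 9+2+9+3 = 23.
S(3988770288081) = 3+9+8+8+7+7+0+2+8+8+0+8+1 = 69.
23 · 69 = 1587.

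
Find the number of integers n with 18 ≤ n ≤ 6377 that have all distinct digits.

The integers in [18, 6377] that have all distinct digits: 18, 19, 20, 21, 23, 24, …, 6374, 6375.
3450 qualify.

3450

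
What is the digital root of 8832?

8+8+3+2 = 21
2+1 = 3

3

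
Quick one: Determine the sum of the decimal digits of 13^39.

199

13^39 = 27783742160348572763840067510872319734178277
Sum of its 44 digits: 199.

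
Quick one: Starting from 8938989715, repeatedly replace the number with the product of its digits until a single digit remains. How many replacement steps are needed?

2

8938989715 → 39191040 → 0 (2 steps)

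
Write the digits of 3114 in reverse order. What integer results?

4113

Reversing 3114 gives 4113.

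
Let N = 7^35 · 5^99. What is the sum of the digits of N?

482

7^35 · 5^99 = 597670512990664446412401277708636574557565723415424732765759141539518850549939088523387908935546875
Sum of its 99 digits: 482.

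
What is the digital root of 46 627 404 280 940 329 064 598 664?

4+6+6+2+7+4+0+4+2+8+0+9+4+0+3+2+9+0+6+4+5+9+8+6+6+4 = 118
1+1+8 = 10
1+0 = 1

1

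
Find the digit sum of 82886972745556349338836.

129

8+2+8+8+6+9+7+2+7+4+5+5+5+6+3+4+9+3+3+8+8+3+6 = 129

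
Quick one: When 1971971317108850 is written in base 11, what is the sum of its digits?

60

1971971317108850 in base 11 is 52137038035A292.
Digit sum: 5+2+1+3+7+0+3+8+0+3+5+10+2+9+2 = 60.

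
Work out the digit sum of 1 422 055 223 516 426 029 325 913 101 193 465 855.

132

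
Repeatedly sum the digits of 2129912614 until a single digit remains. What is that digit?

1

2+1+2+9+9+1+2+6+1+4 = 37
3+7 = 10
1+0 = 1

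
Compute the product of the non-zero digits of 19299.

1458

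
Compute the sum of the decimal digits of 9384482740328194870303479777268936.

172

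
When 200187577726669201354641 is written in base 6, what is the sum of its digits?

200187577726669201354641 in base 6 is 523332032105225534052205405413.
Digit sum: 5+2+3+3+3+2+0+3+2+1+0+5+2+2+5+5+3+4+0+5+2+2+0+5+4+0+5+4+1+3 = 81.

81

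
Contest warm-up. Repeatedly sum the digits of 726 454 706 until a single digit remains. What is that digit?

7+2+6+4+5+4+7+0+6 = 41
4+1 = 5

5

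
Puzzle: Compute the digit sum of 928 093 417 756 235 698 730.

9+2+8+0+9+3+4+1+7+7+5+6+2+3+5+6+9+8+7+3+0 = 104

104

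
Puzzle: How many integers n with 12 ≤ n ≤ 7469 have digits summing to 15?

518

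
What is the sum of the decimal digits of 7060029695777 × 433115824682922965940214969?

7060029695777 × 433115824682922965940214969 = 3057810583972381094714022420359051485913
Sum of its 40 digits: 158.

158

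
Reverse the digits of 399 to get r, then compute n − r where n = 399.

-594

Reverse of 399 is 993.
399 − 993 = -594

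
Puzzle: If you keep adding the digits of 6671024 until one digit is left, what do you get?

8

6+6+7+1+0+2+4 = 26
2+6 = 8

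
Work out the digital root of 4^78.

The digital root of n equals n mod 9 (or 9 when 9 | n), so we need 4^78 mod 9.
4^78 ≡ 1 (mod 9), so the digital root is 1.

1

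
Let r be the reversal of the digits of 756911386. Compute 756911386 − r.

73791729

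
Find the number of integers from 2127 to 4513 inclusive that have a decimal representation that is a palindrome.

23

The integers in [2127, 4513] that have a decimal representation that is a palindrome: 2222, 2332, 2442, 2552, 2662, 2772, …, 4334, 4444.
23 qualify.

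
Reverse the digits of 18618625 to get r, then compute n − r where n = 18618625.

-34063056

Reverse of 18618625 is 52681681.
18618625 − 52681681 = -34063056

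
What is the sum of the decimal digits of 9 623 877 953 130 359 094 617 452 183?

130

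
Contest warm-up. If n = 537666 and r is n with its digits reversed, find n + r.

1204401

Reverse of 537666 is 666735.
537666 + 666735 = 1204401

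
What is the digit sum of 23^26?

23^26 = 254052654154149545721997685422868689
Sum of its 36 digits: 178.

178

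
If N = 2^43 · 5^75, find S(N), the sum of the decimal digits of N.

2^43 · 5^75 = 232830643653869628906250000000000000000000000000000000000000000000
Sum of its 66 digits: 106.

106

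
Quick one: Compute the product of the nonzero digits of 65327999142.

7348320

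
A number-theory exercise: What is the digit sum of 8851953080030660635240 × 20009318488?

124

8851953080030660635240 × 20009318488 = 177121548419166041455561556317120
Sum of its 33 digits: 124.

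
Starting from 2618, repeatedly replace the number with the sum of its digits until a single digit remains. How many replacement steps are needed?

2

2618 → 17 → 8 (2 steps)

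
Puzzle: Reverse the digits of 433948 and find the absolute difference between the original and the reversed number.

415386

Reverse of 433948 is 849334.
|433948 − 849334| = 415386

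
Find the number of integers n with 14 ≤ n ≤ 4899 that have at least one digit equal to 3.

2063

The integers in [14, 4899] that have at least one digit equal to 3: 23, 30, 31, 32, 33, 34, …, 4883, 4893.
2063 qualify.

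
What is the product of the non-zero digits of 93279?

3402

9×3×2×7×9 = 3402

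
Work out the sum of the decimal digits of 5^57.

5^57 = 6938893903907228377647697925567626953125
Sum of its 40 digits: 215.

215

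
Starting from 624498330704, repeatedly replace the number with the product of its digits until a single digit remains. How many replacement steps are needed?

1

624498330704 → 0 (1 step)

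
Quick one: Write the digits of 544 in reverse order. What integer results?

Reversing 544 gives 445.

445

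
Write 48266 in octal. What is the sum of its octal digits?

15

48266 in base 8 is 136212.
Digit sum: 1+3+6+2+1+2 = 15.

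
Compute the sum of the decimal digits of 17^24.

17^24 = 339448671314611904643504117121
Sum of its 30 digits: 109.

109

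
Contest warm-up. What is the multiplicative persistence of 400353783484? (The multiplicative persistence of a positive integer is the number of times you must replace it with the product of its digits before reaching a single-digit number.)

1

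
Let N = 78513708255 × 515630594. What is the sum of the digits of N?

75

78513708255 × 515630594 = 40484070024668353470
Sum of its 20 digits: 75.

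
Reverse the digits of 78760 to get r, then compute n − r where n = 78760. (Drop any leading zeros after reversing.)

71973

Reverse of 78760 is 6787.
78760 − 6787 = 71973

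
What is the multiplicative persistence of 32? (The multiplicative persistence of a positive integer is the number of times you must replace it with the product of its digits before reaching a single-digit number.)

1

32 → 6 (1 step)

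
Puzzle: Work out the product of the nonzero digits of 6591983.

58320

6×5×9×1×9×8×3 = 58320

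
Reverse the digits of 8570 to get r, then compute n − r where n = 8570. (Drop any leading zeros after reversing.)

Reverse of 8570 is 758.
8570 − 758 = 7812

7812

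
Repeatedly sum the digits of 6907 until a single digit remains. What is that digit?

6+9+0+7 = 22
2+2 = 4
(Equivalently, 6907 mod 9 = 4.)

4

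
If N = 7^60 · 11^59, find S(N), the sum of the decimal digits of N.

7^60 · 11^59 = 14062120825534773172719821985983527562508252059387786851292880278000068333384882910530008500012970992492158216691
Sum of its 113 digits: 482.

482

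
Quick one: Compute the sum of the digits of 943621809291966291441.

9+4+3+6+2+1+8+0+9+2+9+1+9+6+6+2+9+1+4+4+1 = 96

96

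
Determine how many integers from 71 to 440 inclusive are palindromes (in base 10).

37

The integers in [71, 440] that are palindromes (in base 10): 77, 88, 99, 101, 111, 121, …, 424, 434.
37 qualify.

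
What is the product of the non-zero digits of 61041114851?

3840

6×1×4×1×1×1×4×8×5×1 = 3840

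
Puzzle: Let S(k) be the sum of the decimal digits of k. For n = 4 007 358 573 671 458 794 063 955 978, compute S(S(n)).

10

First digit sum: 145.
1+4+5 = 10.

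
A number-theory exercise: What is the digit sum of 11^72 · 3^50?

396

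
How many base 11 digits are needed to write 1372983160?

1372983160 in base 11 is 64501662A, which has 9 digits.

9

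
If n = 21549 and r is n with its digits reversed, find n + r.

116061

Reverse of 21549 is 94512.
21549 + 94512 = 116061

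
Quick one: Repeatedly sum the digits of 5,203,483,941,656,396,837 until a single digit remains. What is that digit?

2

5+2+0+3+4+8+3+9+4+1+6+5+6+3+9+6+8+3+7 = 92
9+2 = 11
1+1 = 2
(Equivalently, 5,203,483,941,656,396,837 mod 9 = 2.)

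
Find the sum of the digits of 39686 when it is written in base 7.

39686 in base 7 is 223463.
Digit sum: 2+2+3+4+6+3 = 20.

20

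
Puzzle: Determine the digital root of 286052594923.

1

2+8+6+0+5+2+5+9+4+9+2+3 = 55
5+5 = 10
1+0 = 1
(Equivalently, 286052594923 mod 9 = 1.)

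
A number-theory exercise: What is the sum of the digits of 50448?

21

5+0+4+4+8 = 21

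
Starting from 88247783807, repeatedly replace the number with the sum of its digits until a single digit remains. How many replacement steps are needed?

2

88247783807 → 62 → 8 (2 steps)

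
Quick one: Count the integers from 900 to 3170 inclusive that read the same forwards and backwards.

The integers in [900, 3170] that read the same forwards and backwards: 909, 919, 929, 939, 949, 959, …, 3003, 3113.
32 qualify.

32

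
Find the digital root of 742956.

6

7+4+2+9+5+6 = 33
3+3 = 6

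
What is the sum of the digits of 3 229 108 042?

3+2+2+9+1+0+8+0+4+2 = 31

31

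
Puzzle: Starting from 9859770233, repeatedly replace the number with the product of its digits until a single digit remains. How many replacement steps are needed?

1

9859770233 → 0 (1 step)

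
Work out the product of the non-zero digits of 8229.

288

8×2×2×9 = 288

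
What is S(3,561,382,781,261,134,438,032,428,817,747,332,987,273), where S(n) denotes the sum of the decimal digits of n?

3+5+6+1+3+8+2+7+8+1+2+6+1+1+3+4+4+3+8+0+3+2+4+2+8+8+1+7+7+4+7+3+3+2+9+8+7+2+7+3 = 173

173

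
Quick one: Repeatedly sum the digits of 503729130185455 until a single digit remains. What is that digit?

5+0+3+7+2+9+1+3+0+1+8+5+4+5+5 = 58
5+8 = 13
1+3 = 4

4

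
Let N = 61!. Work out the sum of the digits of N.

61! = 507580213877224798800856812176625227226004528988036003099405939480985600000000000000
Sum of its 84 digits: 315.

315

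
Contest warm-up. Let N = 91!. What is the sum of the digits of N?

594

91! = 135200152767840296255166568759495142147586866476906677791741734597153670771559994765685283954750449427751168336768008192000000000000000000000
Sum of its 141 digits: 594.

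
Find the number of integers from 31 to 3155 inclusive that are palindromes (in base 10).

The integers in [31, 3155] that are palindromes (in base 10): 33, 44, 55, 66, 77, 88, …, 3003, 3113.
119 qualify.

119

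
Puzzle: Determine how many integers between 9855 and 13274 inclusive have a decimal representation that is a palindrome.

35

The integers in [9855, 13274] that have a decimal representation that is a palindrome: 9889, 9999, 10001, 10101, 10201, 10301, …, 13131, 13231.
35 qualify.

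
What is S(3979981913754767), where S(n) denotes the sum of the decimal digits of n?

95

3+9+7+9+9+8+1+9+1+3+7+5+4+7+6+7 = 95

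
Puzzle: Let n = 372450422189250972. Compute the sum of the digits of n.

3+7+2+4+5+0+4+2+2+1+8+9+2+5+0+9+7+2 = 72

72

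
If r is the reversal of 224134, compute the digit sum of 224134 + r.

32

Reversal of 224134 is 431422; 224134 + 431422 = 655556.
Digit sum of 655556: 6+5+5+5+5+6 = 32.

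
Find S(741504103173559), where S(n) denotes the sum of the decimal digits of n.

55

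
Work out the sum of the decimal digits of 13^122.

13^122 = 7963224900879025395346820043162415331565863966377678850272675955656068291969500994457135590819528933261536606524198760159504076681343369
Sum of its 136 digits: 637.

637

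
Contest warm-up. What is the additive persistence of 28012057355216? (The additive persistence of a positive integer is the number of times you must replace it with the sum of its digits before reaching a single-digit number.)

28012057355216 → 47 → 11 → 2 (3 steps)

3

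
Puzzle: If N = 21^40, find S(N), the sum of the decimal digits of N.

21^40 = 77405494483928356601681434130536198019976749447352801
Sum of its 53 digits: 243.

243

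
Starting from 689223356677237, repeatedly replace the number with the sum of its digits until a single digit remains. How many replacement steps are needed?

689223356677237 → 76 → 13 → 4 (3 steps)

3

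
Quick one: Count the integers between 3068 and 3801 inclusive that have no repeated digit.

The integers in [3068, 3801] that have no repeated digit: 3068, 3069, 3071, 3072, 3074, 3075, …, 3798, 3801.
360 qualify.

360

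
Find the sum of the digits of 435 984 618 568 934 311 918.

4+3+5+9+8+4+6+1+8+5+6+8+9+3+4+3+1+1+9+1+8 = 106

106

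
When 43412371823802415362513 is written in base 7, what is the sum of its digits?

43412371823802415362513 in base 7 is 442412626121554630241435514.
Digit sum: 4+4+2+4+1+2+6+2+6+1+2+1+5+5+4+6+3+0+2+4+1+4+3+5+5+1+4 = 87.

87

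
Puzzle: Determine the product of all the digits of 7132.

42

7×1×3×2 = 42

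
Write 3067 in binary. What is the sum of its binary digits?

10

3067 in base 2 is 101111111011.
Digit sum: 1+0+1+1+1+1+1+1+1+0+1+1 = 10.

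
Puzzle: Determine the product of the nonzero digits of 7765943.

7×7×6×5×9×4×3 = 158760

158760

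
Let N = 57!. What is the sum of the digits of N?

57! = 40526919504877216755680601905432322134980384796226602145184481280000000000000
Sum of its 77 digits: 270.

270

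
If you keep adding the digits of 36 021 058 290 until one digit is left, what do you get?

9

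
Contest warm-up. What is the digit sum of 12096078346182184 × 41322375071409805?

148

12096078346182184 × 41322375071409805 = 499838686314098621532592253914120
Sum of its 33 digits: 148.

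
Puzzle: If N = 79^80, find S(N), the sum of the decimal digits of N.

670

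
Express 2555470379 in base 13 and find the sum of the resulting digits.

47

2555470379 in base 13 is 319581767.
Digit sum: 3+1+9+5+8+1+7+6+7 = 47.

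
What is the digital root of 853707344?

5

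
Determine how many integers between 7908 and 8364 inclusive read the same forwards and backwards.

The integers in [7908, 8364] that read the same forwards and backwards: 7997, 8008, 8118, 8228, 8338.
5 qualify.

5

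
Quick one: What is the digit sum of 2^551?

2^551 = 7371020360979572953596786290992712677572111758625860211672277930167234692172165726730716260112614780354430419981960634569864423105321860610471551272329484460252725248
Sum of its 166 digits: 707.

707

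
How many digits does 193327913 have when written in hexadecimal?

7

193327913 in base 16 is B85F329, which has 7 digits.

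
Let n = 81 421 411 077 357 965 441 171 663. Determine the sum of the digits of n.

8+1+4+2+1+4+1+1+0+7+7+3+5+7+9+6+5+4+4+1+1+7+1+6+6+3 = 104

104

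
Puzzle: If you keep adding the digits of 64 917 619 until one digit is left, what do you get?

6+4+9+1+7+6+1+9 = 43
4+3 = 7

7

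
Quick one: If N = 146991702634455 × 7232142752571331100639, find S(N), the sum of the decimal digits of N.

146991702634455 × 7232142752571331100639 = 1063064976895893964971103771033916745
Sum of its 37 digits: 177.

177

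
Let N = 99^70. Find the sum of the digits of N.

648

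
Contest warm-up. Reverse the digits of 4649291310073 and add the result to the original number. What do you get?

Reverse of 4649291310073 is 3700131929464.
4649291310073 + 3700131929464 = 8349423239537

8349423239537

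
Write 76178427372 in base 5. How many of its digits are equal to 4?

76178427372 in base 5 is 2222003134133442.
The digit 4 appears 3 times.

3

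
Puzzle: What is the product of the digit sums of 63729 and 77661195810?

1377

S(63729) = 6+3+7+2+9 = 27.
S(77661195810) = 7+7+6+6+1+1+9+5+8+1+0 = 51.
27 · 51 = 1377.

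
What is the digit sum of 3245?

3+2+4+5 = 14

14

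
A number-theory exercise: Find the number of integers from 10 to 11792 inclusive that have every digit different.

5601

The integers in [10, 11792] that have every digit different: 10, 12, 13, 14, 15, 16, …, 10986, 10987.
5601 qualify.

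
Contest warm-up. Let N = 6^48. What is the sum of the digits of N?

153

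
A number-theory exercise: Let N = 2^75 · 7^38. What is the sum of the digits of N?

2^75 · 7^38 = 4908798388287046819195425754436600916732516222246060032
Sum of its 55 digits: 239.

239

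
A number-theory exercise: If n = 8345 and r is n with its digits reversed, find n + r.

Reverse of 8345 is 5438.
8345 + 5438 = 13783

13783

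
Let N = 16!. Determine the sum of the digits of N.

16! = 20922789888000
Sum of its 14 digits: 63.

63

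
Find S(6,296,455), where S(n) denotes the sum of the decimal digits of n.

6+2+9+6+4+5+5 = 37

37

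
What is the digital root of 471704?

4+7+1+7+0+4 = 23
2+3 = 5
(Equivalently, 471704 mod 9 = 5.)

5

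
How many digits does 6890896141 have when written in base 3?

21

6890896141 in base 3 is 122210020102210102121, which has 21 digits.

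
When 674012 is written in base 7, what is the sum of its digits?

20

674012 in base 7 is 5505023.
Digit sum: 5+5+0+5+0+2+3 = 20.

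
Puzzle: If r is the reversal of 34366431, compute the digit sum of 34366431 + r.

42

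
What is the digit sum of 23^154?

23^154 = 508260953318804331665749241499784198285755818926669360065014840210100252059926916585212609784935643841910234763437144036198847761033745850951058040066992798055428142335388285379341417461816018410542741237427409
Sum of its 210 digits: 913.

913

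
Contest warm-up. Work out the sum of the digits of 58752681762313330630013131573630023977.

5+8+7+5+2+6+8+1+7+6+2+3+1+3+3+3+0+6+3+0+0+1+3+1+3+1+5+7+3+6+3+0+0+2+3+9+7+7 = 140

140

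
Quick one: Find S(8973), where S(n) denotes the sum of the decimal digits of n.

8+9+7+3 = 27

27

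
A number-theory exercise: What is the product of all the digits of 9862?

864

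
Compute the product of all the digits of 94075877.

0

9×4×0×7×5×8×7×7 = 0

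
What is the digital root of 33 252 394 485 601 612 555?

7

3+3+2+5+2+3+9+4+4+8+5+6+0+1+6+1+2+5+5+5 = 79
7+9 = 16
1+6 = 7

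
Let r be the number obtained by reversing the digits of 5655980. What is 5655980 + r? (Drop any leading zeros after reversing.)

6551545

Reverse of 5655980 is 895565.
5655980 + 895565 = 6551545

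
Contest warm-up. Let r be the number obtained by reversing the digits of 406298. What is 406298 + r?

Reverse of 406298 is 892604.
406298 + 892604 = 1298902

1298902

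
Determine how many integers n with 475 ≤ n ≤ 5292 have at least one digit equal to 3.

The integers in [475, 5292] that have at least one digit equal to 3: 483, 493, 503, 513, 523, 530, …, 5273, 5283.
1966 qualify.

1966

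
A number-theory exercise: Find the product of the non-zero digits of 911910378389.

9×1×1×9×1×3×7×8×3×8×9 = 2939328

2939328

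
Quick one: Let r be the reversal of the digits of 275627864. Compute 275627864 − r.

Reverse of 275627864 is 468726572.
275627864 − 468726572 = -193098708

-193098708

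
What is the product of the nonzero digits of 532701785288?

7526400

5×3×2×7×1×7×8×5×2×8×8 = 7526400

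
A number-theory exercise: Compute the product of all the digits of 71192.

126

7×1×1×9×2 = 126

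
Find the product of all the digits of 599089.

0

5×9×9×0×8×9 = 0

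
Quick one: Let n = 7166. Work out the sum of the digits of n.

20

7+1+6+6 = 20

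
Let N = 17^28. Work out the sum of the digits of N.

17^28 = 28351092476867700887730107366063041
Sum of its 35 digits: 145.

145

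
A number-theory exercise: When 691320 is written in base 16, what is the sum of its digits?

45

691320 in base 16 is A8C78.
Digit sum: 10+8+12+7+8 = 45.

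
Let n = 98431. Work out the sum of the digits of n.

9+8+4+3+1 = 25

25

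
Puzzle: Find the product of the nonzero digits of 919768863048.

125411328

9×1×9×7×6×8×8×6×3×4×8 = 125411328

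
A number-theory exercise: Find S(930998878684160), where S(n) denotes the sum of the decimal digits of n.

86

9+3+0+9+9+8+8+7+8+6+8+4+1+6+0 = 86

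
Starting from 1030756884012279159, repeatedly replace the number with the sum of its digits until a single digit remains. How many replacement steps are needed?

3

1030756884012279159 → 78 → 15 → 6 (3 steps)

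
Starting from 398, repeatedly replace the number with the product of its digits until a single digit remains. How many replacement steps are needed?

3

398 → 216 → 12 → 2 (3 steps)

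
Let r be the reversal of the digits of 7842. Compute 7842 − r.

5355

Reverse of 7842 is 2487.
7842 − 2487 = 5355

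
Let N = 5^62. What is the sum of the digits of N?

5^62 = 21684043449710088680149056017398834228515625
Sum of its 44 digits: 187.

187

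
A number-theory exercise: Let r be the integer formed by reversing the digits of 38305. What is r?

Reversing 38305 gives 50383.

50383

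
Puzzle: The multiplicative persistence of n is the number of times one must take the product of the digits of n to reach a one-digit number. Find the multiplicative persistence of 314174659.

314174659 → 90720 → 0 (2 steps)

2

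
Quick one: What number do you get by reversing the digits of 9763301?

Reversing 9763301 gives 1033679.

1033679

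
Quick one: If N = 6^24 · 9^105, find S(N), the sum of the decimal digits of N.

6^24 · 9^105 = 74317912155146266490738752223250150520075841435442970748507599449198448457058903429086881649428187943603960798095867904
Sum of its 119 digits: 558.

558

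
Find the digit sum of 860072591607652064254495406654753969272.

178

8+6+0+0+7+2+5+9+1+6+0+7+6+5+2+0+6+4+2+5+4+4+9+5+4+0+6+6+5+4+7+5+3+9+6+9+2+7+2 = 178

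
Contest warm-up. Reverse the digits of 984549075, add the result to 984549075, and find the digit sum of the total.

48

Reversal of 984549075 is 570945489; 984549075 + 570945489 = 1555494564.
Digit sum of 1555494564: 1+5+5+5+4+9+4+5+6+4 = 48.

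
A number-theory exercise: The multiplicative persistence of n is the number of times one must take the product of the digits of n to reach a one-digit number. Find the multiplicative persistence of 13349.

13349 → 324 → 24 → 8 (3 steps)

3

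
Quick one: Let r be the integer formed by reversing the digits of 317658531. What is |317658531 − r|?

Reverse of 317658531 is 135856713.
|317658531 − 135856713| = 181801818

181801818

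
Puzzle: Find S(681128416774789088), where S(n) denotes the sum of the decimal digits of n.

95

6+8+1+1+2+8+4+1+6+7+7+4+7+8+9+0+8+8 = 95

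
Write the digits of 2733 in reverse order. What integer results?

Reversing 2733 gives 3372.

3372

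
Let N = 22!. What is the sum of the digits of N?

22! = 1124000727777607680000
Sum of its 22 digits: 72.

72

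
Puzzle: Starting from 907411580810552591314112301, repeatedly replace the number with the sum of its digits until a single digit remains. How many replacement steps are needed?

3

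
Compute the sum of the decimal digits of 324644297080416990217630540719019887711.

165

3+2+4+6+4+4+2+9+7+0+8+0+4+1+6+9+9+0+2+1+7+6+3+0+5+4+0+7+1+9+0+1+9+8+8+7+7+1+1 = 165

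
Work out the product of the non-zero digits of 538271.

5×3×8×2×7×1 = 1680

1680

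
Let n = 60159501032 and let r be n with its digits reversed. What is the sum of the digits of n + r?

46

Reversal of 60159501032 is 23010595106; 60159501032 + 23010595106 = 83170096138.
Digit sum of 83170096138: 8+3+1+7+0+0+9+6+1+3+8 = 46.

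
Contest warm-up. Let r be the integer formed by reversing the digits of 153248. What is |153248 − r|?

689103

Reverse of 153248 is 842351.
|153248 − 842351| = 689103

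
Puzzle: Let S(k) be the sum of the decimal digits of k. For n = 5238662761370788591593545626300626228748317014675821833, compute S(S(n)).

12

First digit sum: 246.
2+4+6 = 12.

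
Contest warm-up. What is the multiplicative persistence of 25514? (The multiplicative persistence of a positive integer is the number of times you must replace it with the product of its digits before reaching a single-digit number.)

2

25514 → 200 → 0 (2 steps)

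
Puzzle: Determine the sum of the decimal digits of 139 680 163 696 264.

70

1+3+9+6+8+0+1+6+3+6+9+6+2+6+4 = 70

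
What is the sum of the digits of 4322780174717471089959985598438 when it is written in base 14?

4322780174717471089959985598438 in base 14 is 6C0C88232842C1C9293866434C6.
Digit sum: 6+12+0+12+8+8+2+3+2+8+4+2+12+1+12+9+2+9+3+8+6+6+4+3+4+12+6 = 164.

164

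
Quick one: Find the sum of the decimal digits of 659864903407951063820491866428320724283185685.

6+5+9+8+6+4+9+0+3+4+0+7+9+5+1+0+6+3+8+2+0+4+9+1+8+6+6+4+2+8+3+2+0+7+2+4+2+8+3+1+8+5+6+8+5 = 207

207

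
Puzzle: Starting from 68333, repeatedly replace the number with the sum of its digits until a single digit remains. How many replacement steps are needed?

68333 → 23 → 5 (2 steps)

2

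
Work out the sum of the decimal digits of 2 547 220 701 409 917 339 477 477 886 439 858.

2+5+4+7+2+2+0+7+0+1+4+0+9+9+1+7+3+3+9+4+7+7+4+7+7+8+8+6+4+3+9+8+5+8 = 170

170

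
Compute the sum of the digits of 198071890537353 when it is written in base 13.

198071890537353 in base 13 is 866A139A41911.
Digit sum: 8+6+6+10+1+3+9+10+4+1+9+1+1 = 69.

69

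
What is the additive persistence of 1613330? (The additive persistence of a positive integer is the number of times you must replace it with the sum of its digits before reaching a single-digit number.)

1613330 → 17 → 8 (2 steps)

2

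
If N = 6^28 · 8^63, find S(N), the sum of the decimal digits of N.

6^28 · 8^63 = 4818414878915802460023767539282108139399648651070700404957911083560642325512192
Sum of its 79 digits: 333.

333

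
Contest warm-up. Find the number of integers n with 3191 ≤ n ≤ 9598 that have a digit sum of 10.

104

The integers in [3191, 9598] that have a digit sum of 10: 3205, 3214, 3223, 3232, 3241, 3250, …, 9010, 9100.
104 qualify.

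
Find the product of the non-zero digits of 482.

4×8×2 = 64

64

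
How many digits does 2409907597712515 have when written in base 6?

20

2409907597712515 in base 6 is 35421240133341251231, which has 20 digits.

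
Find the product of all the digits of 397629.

20412

3×9×7×6×2×9 = 20412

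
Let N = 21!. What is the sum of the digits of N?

63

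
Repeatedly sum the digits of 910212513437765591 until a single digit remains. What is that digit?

9+1+0+2+1+2+5+1+3+4+3+7+7+6+5+5+9+1 = 71
7+1 = 8
(Equivalently, 910212513437765591 mod 9 = 8.)

8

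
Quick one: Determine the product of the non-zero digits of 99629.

8748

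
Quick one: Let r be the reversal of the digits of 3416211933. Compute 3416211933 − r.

Reverse of 3416211933 is 3391126143.
3416211933 − 3391126143 = 25085790

25085790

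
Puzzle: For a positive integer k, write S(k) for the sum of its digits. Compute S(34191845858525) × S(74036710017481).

3332

S(34191845858525) = 3+4+1+9+1+8+4+5+8+5+8+5+2+5 = 68.
S(74036710017481) = 7+4+0+3+6+7+1+0+0+1+7+4+8+1 = 49.
68 · 49 = 3332.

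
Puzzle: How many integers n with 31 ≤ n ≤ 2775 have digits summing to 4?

28

The integers in [31, 2775] that have digits summing to 4: 31, 40, 103, 112, 121, 130, …, 2110, 2200.
28 qualify.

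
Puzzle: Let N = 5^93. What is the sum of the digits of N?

296

5^93 = 100974195868289511092701256356196637398170423693954944610595703125
Sum of its 66 digits: 296.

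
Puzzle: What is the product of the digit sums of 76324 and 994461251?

902

S(76324) = 7+6+3+2+4 = 22.
S(994461251) = 9+9+4+4+6+1+2+5+1 = 41.
22 · 41 = 902.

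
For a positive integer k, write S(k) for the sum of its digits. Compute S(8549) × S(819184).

806

S(8549) = 8+5+4+9 = 26.
S(819184) = 8+1+9+1+8+4 = 31.
26 · 31 = 806.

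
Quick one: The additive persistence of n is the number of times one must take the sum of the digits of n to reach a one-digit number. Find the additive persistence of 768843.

2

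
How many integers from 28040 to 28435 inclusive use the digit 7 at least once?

75

The integers in [28040, 28435] that use the digit 7 at least once: 28047, 28057, 28067, 28070, 28071, 28072, …, 28417, 28427.
75 qualify.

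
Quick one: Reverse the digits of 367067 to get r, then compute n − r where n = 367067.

Reverse of 367067 is 760763.
367067 − 760763 = -393696

-393696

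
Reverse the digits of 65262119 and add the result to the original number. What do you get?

Reverse of 65262119 is 91126256.
65262119 + 91126256 = 156388375

156388375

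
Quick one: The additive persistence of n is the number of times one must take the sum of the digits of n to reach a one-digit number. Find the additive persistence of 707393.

3

707393 → 29 → 11 → 2 (3 steps)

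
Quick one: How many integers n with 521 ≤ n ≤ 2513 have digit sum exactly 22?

54

The integers in [521, 2513] that have digit sum exactly 22: 589, 598, 679, 688, 697, 769, …, 2488, 2497.
54 qualify.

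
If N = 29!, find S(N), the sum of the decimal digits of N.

29! = 8841761993739701954543616000000
Sum of its 31 digits: 126.

126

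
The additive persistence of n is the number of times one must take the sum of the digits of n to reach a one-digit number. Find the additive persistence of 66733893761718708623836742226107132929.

3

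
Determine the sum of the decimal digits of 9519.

24

9+5+1+9 = 24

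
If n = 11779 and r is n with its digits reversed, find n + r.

109490

Reverse of 11779 is 97711.
11779 + 97711 = 109490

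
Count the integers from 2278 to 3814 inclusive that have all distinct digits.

794

The integers in [2278, 3814] that have all distinct digits: 2301, 2304, 2305, 2306, 2307, 2308, …, 3812, 3814.
794 qualify.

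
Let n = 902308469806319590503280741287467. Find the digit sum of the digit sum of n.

11

First digit sum: 146.
1+4+6 = 11.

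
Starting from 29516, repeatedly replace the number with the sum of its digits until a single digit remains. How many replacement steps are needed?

29516 → 23 → 5 (2 steps)

2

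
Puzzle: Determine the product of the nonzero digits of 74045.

7×4×4×5 = 560

560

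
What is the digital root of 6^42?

The digital root of n equals n mod 9 (or 9 when 9 | n), so we need 6^42 mod 9.
6^42 ≡ 0 (mod 9), so the digital root is 9.

9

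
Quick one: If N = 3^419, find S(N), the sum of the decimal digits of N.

3^419 = 81998465946267992316297544466932378146944579134120267577546932019281399540662285224990263210666168845602984913989193350923580530081665257252576406168967042636539181238132231567428583802173771149357467
Sum of its 200 digits: 927.

927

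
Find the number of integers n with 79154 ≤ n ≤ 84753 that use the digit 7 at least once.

2117

The integers in [79154, 84753] that use the digit 7 at least once: 79154, 79155, 79156, 79157, 79158, 79159, …, 84752, 84753.
2117 qualify.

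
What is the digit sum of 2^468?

2^468 = 762145642166990290864647761179972242614403843424065222377723867096038022172794340849684107193235344521442121855812163792833978437326241529856
Sum of its 141 digits: 613.

613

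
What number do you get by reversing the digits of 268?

Reversing 268 gives 862.

862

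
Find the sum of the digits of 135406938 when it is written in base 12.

40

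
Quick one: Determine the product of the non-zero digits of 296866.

31104

2×9×6×8×6×6 = 31104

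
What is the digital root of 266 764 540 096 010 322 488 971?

1

2+6+6+7+6+4+5+4+0+0+9+6+0+1+0+3+2+2+4+8+8+9+7+1 = 100
1+0+0 = 1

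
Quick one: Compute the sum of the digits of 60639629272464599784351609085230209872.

178

6+0+6+3+9+6+2+9+2+7+2+4+6+4+5+9+9+7+8+4+3+5+1+6+0+9+0+8+5+2+3+0+2+0+9+8+7+2 = 178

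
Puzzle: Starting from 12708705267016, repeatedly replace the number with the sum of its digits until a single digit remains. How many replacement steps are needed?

2

12708705267016 → 52 → 7 (2 steps)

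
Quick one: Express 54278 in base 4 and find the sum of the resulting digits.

54278 in base 4 is 31100012.
Digit sum: 3+1+1+0+0+0+1+2 = 8.

8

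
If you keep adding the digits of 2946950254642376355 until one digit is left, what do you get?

2+9+4+6+9+5+0+2+5+4+6+4+2+3+7+6+3+5+5 = 87
8+7 = 15
1+5 = 6

6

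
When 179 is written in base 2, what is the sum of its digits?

5

179 in base 2 is 10110011.
Digit sum: 1+0+1+1+0+0+1+1 = 5.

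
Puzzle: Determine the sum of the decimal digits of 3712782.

30

3+7+1+2+7+8+2 = 30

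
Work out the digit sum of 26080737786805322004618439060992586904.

2+6+0+8+0+7+3+7+7+8+6+8+0+5+3+2+2+0+0+4+6+1+8+4+3+9+0+6+0+9+9+2+5+8+6+9+0+4 = 167

167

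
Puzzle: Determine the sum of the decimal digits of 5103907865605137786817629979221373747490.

5+1+0+3+9+0+7+8+6+5+6+0+5+1+3+7+7+8+6+8+1+7+6+2+9+9+7+9+2+2+1+3+7+3+7+4+7+4+9+0 = 194

194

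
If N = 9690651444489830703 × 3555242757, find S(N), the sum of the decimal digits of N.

9690651444489830703 × 3555242757 = 34452618358634058166996968171
Sum of its 29 digits: 144.

144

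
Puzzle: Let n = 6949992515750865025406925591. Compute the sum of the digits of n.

138

6+9+4+9+9+9+2+5+1+5+7+5+0+8+6+5+0+2+5+4+0+6+9+2+5+5+9+1 = 138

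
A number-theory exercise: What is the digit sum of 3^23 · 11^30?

171

3^23 · 11^30 = 1642742198224032582340643017709286423971427
Sum of its 43 digits: 171.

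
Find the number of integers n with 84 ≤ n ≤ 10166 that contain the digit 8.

The integers in [84, 10166] that contain the digit 8: 84, 85, 86, 87, 88, 89, …, 10148, 10158.
3452 qualify.

3452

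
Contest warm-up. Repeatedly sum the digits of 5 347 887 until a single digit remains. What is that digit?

6

5+3+4+7+8+8+7 = 42
4+2 = 6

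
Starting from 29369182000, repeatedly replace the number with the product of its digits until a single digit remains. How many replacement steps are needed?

29369182000 → 0 (1 step)

1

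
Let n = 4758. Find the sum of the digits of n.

24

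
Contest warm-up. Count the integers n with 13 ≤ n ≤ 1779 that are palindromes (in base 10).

The integers in [13, 1779] that are palindromes (in base 10): 22, 33, 44, 55, 66, 77, …, 1661, 1771.
106 qualify.

106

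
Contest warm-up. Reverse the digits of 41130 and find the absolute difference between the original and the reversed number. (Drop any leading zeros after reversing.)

38016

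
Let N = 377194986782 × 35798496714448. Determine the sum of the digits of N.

101

377194986782 × 35798496714448 = 13503013495021683788426336
Sum of its 26 digits: 101.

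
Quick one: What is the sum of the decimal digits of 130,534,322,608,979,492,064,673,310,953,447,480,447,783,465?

199

1+3+0+5+3+4+3+2+2+6+0+8+9+7+9+4+9+2+0+6+4+6+7+3+3+1+0+9+5+3+4+4+7+4+8+0+4+4+7+7+8+3+4+6+5 = 199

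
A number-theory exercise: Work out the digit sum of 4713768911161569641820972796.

4+7+1+3+7+6+8+9+1+1+1+6+1+5+6+9+6+4+1+8+2+0+9+7+2+7+9+6 = 136

136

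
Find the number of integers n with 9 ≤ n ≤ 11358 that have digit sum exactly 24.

430

The integers in [9, 11358] that have digit sum exactly 24: 699, 789, 798, 879, 888, 897, …, 10986, 10995.
430 qualify.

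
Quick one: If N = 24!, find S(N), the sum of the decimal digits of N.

81

24! = 620448401733239439360000
Sum of its 24 digits: 81.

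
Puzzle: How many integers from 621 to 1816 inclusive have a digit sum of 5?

15

The integers in [621, 1816] that have a digit sum of 5: 1004, 1013, 1022, 1031, 1040, 1103, …, 1310, 1400.
15 qualify.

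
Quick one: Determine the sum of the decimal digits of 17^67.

17^67 = 27547217140113004110781593006840291996645123360044229169316532090500266429898209073
Sum of its 83 digits: 314.

314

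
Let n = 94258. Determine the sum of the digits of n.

28

9+4+2+5+8 = 28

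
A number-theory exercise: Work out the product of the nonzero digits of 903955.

9×3×9×5×5 = 6075

6075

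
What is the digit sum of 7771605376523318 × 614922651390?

7771605376523318 × 614922651390 = 4778936183688497964720112020
Sum of its 28 digits: 132.

132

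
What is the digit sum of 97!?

97! = 96192759682482119853328425949563698712343813919172976158104477319333745612481875498805879175589072651261284189679678167647067832320000000000000000000000
Sum of its 152 digits: 648.

648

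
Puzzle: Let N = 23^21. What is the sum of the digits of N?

152

23^21 = 39471584120695485887249589623
Sum of its 29 digits: 152.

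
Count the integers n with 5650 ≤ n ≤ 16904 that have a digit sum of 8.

129

The integers in [5650, 16904] that have a digit sum of 8: 6002, 6011, 6020, 6101, 6110, 6200, …, 16010, 16100.
129 qualify.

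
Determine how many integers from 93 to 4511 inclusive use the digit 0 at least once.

1171

The integers in [93, 4511] that use the digit 0 at least once: 100, 101, 102, 103, 104, 105, …, 4509, 4510.
1171 qualify.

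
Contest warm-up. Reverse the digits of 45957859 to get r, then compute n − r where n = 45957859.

Reverse of 45957859 is 95875954.
45957859 − 95875954 = -49918095

-49918095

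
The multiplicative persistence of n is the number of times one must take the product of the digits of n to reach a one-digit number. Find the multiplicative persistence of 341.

2

341 → 12 → 2 (2 steps)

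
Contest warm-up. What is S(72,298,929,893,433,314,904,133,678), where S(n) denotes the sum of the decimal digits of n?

127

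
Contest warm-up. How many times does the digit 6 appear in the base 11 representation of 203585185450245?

203585185450245 in base 11 is 59960AA0806075.
The digit 6 appears 2 times.

2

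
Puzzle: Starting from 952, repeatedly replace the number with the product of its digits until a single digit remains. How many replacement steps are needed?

952 → 90 → 0 (2 steps)

2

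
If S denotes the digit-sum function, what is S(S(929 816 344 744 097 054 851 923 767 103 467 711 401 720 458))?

15

First digit sum: 195.
1+9+5 = 15.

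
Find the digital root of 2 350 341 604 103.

5

2+3+5+0+3+4+1+6+0+4+1+0+3 = 32
3+2 = 5
(Equivalently, 2 350 341 604 103 mod 9 = 5.)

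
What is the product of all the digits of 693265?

9720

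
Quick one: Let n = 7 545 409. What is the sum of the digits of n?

34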